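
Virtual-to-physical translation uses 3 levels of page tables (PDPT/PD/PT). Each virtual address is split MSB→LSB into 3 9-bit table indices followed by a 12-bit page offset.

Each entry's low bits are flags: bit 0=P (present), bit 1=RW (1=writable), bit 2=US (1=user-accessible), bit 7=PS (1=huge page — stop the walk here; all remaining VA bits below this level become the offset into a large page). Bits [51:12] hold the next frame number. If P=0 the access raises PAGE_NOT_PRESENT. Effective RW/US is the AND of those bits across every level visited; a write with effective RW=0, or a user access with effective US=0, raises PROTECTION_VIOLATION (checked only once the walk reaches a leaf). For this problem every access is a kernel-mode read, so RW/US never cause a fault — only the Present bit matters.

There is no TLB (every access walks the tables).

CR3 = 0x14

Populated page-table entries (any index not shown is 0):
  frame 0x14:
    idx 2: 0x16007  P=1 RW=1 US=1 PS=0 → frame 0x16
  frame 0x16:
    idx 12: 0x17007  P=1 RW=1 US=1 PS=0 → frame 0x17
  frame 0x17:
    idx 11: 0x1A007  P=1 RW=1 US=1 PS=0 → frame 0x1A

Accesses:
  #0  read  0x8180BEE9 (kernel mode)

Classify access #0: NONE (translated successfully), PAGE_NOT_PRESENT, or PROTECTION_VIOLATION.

Per-access translation:
#0 VA=0x8180BEE9 (r,kernel):
  lvl0: tbl 0x14, slot 2 ⇒ 0x16007 (P1/RW1/US1/PS0)
  lvl1: tbl 0x16, slot 12 ⇒ 0x17007 (P1/RW1/US1/PS0)
  lvl2: tbl 0x17, slot 11 ⇒ 0x1A007 (P1/RW1/US1/PS0)
  → PA=0x1AEE9  (3 entries read)

Access #0 fault: NONE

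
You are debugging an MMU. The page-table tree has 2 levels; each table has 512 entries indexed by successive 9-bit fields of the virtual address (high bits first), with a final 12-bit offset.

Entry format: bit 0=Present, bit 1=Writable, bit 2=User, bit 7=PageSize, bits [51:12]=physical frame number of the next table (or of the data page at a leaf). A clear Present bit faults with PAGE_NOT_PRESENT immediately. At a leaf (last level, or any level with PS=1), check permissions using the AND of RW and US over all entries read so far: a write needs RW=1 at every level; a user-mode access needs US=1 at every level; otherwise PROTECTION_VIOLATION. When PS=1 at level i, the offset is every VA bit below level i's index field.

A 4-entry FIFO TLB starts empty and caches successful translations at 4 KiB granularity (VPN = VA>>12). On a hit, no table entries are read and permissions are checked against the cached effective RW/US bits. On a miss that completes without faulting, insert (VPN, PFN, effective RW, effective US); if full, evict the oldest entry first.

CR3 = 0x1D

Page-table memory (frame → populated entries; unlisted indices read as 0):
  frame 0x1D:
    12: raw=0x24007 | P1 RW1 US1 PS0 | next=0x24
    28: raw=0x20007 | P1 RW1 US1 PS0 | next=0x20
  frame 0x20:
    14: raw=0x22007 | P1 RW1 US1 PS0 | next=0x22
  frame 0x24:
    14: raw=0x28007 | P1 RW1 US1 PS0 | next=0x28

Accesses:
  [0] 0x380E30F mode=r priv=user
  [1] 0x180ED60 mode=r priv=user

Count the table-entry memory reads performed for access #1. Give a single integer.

Trace:
#0 VA=0x380E30F (r,user):
  [0] read 0x1D idx=28: raw=0x20007 flags P=1 W=1 U=1 S=0
  [1] read 0x20 idx=14: raw=0x22007 flags P=1 W=1 U=1 S=0
  ✓ 0x2230F  — 2 lookups
#1 VA=0x180ED60 (r,user):
  [0] read 0x1D idx=12: raw=0x24007 flags P=1 W=1 U=1 S=0
  [1] read 0x24 idx=14: raw=0x28007 flags P=1 W=1 U=1 S=0
  ✓ 0x28D60  — 2 lookups

Entries read for #1: 2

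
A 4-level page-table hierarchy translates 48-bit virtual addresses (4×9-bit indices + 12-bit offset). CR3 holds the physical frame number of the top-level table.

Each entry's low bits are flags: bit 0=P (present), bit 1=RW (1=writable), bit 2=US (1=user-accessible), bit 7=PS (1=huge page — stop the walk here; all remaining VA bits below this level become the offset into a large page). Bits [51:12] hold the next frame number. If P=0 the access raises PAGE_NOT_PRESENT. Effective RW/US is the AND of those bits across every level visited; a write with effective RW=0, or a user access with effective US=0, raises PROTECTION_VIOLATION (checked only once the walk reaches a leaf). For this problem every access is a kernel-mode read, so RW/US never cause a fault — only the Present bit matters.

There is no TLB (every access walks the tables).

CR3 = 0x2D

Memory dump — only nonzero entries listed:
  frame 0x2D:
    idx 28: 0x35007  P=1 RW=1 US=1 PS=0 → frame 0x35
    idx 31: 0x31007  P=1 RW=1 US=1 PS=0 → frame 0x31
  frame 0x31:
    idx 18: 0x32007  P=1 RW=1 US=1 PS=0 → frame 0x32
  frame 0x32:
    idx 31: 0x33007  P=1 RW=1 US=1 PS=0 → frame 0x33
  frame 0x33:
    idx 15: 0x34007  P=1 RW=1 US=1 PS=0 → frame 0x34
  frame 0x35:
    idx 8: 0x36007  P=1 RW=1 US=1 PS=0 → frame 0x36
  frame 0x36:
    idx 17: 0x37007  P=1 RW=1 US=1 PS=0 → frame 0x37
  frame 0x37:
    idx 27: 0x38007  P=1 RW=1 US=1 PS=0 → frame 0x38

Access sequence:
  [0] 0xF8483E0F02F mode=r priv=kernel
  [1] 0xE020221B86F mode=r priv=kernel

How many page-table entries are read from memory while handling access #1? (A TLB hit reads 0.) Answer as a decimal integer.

Per-access translation:
#0 VA=0xF8483E0F02F (r,kernel):
  L0 @0x2D[31] → 0x31007  P=1,RW=1,US=1,PS=0
  L1 @0x31[18] → 0x32007  P=1,RW=1,US=1,PS=0
  L2 @0x32[31] → 0x33007  P=1,RW=1,US=1,PS=0
  L3 @0x33[15] → 0x34007  P=1,RW=1,US=1,PS=0
  ⇒ phys 0x3402F  [4 reads]
#1 VA=0xE020221B86F (r,kernel):
  L0 @0x2D[28] → 0x35007  P=1,RW=1,US=1,PS=0
  L1 @0x35[8] → 0x36007  P=1,RW=1,US=1,PS=0
  L2 @0x36[17] → 0x37007  P=1,RW=1,US=1,PS=0
  L3 @0x37[27] → 0x38007  P=1,RW=1,US=1,PS=0
  ⇒ phys 0x3886F  [4 reads]

Entries read for #1: 4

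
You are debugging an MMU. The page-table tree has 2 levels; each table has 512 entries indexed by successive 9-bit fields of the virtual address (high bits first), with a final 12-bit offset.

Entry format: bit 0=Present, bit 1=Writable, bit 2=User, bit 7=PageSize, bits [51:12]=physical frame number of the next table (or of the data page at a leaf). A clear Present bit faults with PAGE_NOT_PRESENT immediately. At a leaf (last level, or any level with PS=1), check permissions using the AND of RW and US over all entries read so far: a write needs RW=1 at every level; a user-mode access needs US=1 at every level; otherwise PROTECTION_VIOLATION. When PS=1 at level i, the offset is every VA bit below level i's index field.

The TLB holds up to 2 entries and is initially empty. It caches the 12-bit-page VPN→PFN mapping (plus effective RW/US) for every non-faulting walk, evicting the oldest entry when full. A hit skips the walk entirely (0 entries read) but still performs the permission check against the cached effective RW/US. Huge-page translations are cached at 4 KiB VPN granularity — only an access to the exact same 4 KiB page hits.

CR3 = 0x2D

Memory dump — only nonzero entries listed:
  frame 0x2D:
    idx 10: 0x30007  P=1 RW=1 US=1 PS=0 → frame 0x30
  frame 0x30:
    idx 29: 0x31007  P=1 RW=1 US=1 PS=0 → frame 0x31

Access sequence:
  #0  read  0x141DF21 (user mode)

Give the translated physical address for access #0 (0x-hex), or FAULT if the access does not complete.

Per-access translation:
#0 VA=0x141DF21 (r,user):
  [0] read 0x2D idx=10: raw=0x30007 flags P=1 W=1 U=1 S=0
  [1] read 0x30 idx=29: raw=0x31007 flags P=1 W=1 U=1 S=0
  ⇒ phys 0x31F21  [2 reads]

Access #0 PA: 0x31F21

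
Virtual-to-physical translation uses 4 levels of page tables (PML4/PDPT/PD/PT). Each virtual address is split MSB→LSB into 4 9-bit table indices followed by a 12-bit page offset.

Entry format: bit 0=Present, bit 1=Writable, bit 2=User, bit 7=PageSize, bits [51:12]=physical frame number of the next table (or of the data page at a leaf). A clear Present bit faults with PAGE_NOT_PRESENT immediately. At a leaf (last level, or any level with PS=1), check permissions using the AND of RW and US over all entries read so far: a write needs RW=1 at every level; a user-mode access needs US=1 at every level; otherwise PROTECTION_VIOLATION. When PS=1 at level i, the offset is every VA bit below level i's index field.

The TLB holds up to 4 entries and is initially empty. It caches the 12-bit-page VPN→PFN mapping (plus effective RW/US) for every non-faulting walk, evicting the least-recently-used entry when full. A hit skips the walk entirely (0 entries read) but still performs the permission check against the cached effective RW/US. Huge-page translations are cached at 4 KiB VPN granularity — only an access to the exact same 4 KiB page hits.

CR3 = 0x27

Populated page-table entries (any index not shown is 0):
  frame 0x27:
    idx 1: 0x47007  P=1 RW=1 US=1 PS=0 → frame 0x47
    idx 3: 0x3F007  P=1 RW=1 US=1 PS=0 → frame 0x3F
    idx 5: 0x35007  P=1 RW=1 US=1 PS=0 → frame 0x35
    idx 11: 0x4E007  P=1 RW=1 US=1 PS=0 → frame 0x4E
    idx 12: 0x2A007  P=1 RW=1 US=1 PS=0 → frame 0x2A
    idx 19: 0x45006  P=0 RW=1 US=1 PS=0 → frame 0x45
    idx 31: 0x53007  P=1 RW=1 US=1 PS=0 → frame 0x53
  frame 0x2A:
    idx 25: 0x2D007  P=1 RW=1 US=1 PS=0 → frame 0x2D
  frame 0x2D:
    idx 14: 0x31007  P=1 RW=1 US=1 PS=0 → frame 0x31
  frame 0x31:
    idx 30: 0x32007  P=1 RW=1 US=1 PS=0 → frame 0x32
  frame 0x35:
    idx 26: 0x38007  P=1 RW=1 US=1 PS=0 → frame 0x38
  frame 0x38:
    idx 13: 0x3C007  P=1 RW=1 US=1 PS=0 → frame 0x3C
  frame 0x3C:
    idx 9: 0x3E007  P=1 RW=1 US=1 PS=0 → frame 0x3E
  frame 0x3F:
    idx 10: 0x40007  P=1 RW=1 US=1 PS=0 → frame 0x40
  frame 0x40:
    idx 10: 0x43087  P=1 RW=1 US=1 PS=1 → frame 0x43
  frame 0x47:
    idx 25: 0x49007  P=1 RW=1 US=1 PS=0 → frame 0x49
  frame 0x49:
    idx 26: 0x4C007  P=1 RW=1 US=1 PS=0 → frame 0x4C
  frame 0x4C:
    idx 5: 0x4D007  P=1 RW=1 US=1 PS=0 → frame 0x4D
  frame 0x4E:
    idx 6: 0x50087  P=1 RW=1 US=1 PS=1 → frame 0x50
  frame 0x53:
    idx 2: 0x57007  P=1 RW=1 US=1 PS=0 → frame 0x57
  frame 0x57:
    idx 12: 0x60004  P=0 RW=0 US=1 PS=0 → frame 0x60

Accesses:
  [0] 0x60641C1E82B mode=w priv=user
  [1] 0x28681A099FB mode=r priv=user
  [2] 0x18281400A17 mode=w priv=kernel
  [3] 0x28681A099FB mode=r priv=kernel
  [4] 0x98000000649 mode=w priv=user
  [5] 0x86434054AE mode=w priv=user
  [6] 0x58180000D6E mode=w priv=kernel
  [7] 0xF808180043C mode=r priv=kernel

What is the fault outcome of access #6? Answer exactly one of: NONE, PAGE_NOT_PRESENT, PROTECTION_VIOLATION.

Walk each access:
#0 VA=0x60641C1E82B (w,user):
  L0 @0x27[12] → 0x2A007  P=1,RW=1,US=1,PS=0
  L1 @0x2A[25] → 0x2D007  P=1,RW=1,US=1,PS=0
  L2 @0x2D[14] → 0x31007  P=1,RW=1,US=1,PS=0
  L3 @0x31[30] → 0x32007  P=1,RW=1,US=1,PS=0
  → PA=0x3282B  (4 entries read)
#1 VA=0x28681A099FB (r,user):
  L0 @0x27[5] → 0x35007  P=1,RW=1,US=1,PS=0
  L1 @0x35[26] → 0x38007  P=1,RW=1,US=1,PS=0
  L2 @0x38[13] → 0x3C007  P=1,RW=1,US=1,PS=0
  L3 @0x3C[9] → 0x3E007  P=1,RW=1,US=1,PS=0
  → PA=0x3E9FB  (4 entries read)
#2 VA=0x18281400A17 (w,kernel):
  L0 @0x27[3] → 0x3F007  P=1,RW=1,US=1,PS=0
  L1 @0x3F[10] → 0x40007  P=1,RW=1,US=1,PS=0
  L2 @0x40[10] → 0x43087  P=1,RW=1,US=1,PS=1
  → PA=0x43A17 (huge @L2)  (3 entries read)
#3 VA=0x28681A099FB (r,kernel):
  TLB hit vpn=0x28681A09 → PA=0x3E9FB
#4 VA=0x98000000649 (w,user):
  L0 @0x27[19] → 0x45006  P=0,RW=1,US=1,PS=0
  → PAGE_NOT_PRESENT  (1 entries read)
#5 VA=0x86434054AE (w,user):
  L0 @0x27[1] → 0x47007  P=1,RW=1,US=1,PS=0
  L1 @0x47[25] → 0x49007  P=1,RW=1,US=1,PS=0
  L2 @0x49[26] → 0x4C007  P=1,RW=1,US=1,PS=0
  L3 @0x4C[5] → 0x4D007  P=1,RW=1,US=1,PS=0
  → PA=0x4D4AE  (4 entries read)
#6 VA=0x58180000D6E (w,kernel):
  L0 @0x27[11] → 0x4E007  P=1,RW=1,US=1,PS=0
  L1 @0x4E[6] → 0x50087  P=1,RW=1,US=1,PS=1
  → PA=0x50D6E (huge @L1)  (2 entries read)
#7 VA=0xF808180043C (r,kernel):
  L0 @0x27[31] → 0x53007  P=1,RW=1,US=1,PS=0
  L1 @0x53[2] → 0x57007  P=1,RW=1,US=1,PS=0
  L2 @0x57[12] → 0x60004  P=0,RW=0,US=1,PS=0
  → PAGE_NOT_PRESENT  (3 entries read)

Access #6 fault: NONE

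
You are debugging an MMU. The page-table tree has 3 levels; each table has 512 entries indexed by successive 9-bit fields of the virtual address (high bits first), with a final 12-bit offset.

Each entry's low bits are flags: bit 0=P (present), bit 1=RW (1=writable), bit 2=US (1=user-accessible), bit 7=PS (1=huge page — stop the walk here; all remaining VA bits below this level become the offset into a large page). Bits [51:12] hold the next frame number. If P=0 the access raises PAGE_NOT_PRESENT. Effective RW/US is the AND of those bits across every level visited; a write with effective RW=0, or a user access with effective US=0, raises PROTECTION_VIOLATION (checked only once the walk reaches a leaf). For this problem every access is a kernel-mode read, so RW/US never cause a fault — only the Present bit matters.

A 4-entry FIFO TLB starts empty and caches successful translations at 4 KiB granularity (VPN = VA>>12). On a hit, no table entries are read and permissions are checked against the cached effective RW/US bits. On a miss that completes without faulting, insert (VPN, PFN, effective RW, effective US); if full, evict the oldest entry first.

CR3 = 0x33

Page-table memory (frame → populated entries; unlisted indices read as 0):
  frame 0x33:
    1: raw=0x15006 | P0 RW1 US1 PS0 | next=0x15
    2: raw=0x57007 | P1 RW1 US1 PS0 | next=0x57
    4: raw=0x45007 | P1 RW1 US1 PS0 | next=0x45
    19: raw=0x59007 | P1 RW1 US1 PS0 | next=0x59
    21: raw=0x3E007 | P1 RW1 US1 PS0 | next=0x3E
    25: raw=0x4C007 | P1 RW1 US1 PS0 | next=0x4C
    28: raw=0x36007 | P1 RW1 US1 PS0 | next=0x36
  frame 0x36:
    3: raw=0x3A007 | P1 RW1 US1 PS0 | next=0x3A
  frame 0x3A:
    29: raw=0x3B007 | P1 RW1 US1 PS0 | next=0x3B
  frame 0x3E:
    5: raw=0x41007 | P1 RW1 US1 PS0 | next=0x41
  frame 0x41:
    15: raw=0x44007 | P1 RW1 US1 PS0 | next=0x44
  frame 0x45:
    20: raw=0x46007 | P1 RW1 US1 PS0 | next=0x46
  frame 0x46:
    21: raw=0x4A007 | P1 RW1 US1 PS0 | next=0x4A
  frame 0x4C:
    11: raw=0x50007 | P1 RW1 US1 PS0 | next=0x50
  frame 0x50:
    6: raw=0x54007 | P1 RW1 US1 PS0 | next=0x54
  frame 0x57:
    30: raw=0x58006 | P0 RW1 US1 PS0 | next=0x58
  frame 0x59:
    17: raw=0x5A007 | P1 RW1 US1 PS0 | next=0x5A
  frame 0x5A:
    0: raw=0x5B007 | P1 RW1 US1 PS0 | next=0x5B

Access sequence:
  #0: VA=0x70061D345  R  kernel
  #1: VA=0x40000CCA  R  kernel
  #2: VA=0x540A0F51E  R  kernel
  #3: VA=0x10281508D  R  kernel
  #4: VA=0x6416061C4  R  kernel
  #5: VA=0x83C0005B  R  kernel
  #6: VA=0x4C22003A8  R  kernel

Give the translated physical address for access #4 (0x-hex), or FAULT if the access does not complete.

Walk each access:
#0 VA=0x70061D345 (r,kernel):
  L0: frame=0x33 idx=28 entry=0x36007 [P=1 RW=1 US=1 PS=0]
  L1: frame=0x36 idx=3 entry=0x3A007 [P=1 RW=1 US=1 PS=0]
  L2: frame=0x3A idx=29 entry=0x3B007 [P=1 RW=1 US=1 PS=0]
  ⇒ phys 0x3B345  [3 reads]
#1 VA=0x40000CCA (r,kernel):
  L0: frame=0x33 idx=1 entry=0x15006 [P=0 RW=1 US=1 PS=0]
  ⇒ fault: PAGE_NOT_PRESENT  — 1 lookups
#2 VA=0x540A0F51E (r,kernel):
  L0: frame=0x33 idx=21 entry=0x3E007 [P=1 RW=1 US=1 PS=0]
  L1: frame=0x3E idx=5 entry=0x41007 [P=1 RW=1 US=1 PS=0]
  L2: frame=0x41 idx=15 entry=0x44007 [P=1 RW=1 US=1 PS=0]
  ⇒ phys 0x4451E  [3 reads]
#3 VA=0x10281508D (r,kernel):
  L0: frame=0x33 idx=4 entry=0x45007 [P=1 RW=1 US=1 PS=0]
  L1: frame=0x45 idx=20 entry=0x46007 [P=1 RW=1 US=1 PS=0]
  L2: frame=0x46 idx=21 entry=0x4A007 [P=1 RW=1 US=1 PS=0]
  ⇒ phys 0x4A08D  [3 reads]
#4 VA=0x6416061C4 (r,kernel):
  L0: frame=0x33 idx=25 entry=0x4C007 [P=1 RW=1 US=1 PS=0]
  L1: frame=0x4C idx=11 entry=0x50007 [P=1 RW=1 US=1 PS=0]
  L2: frame=0x50 idx=6 entry=0x54007 [P=1 RW=1 US=1 PS=0]
  ⇒ phys 0x541C4  [3 reads]
#5 VA=0x83C0005B (r,kernel):
  L0: frame=0x33 idx=2 entry=0x57007 [P=1 RW=1 US=1 PS=0]
  L1: frame=0x57 idx=30 entry=0x58006 [P=0 RW=1 US=1 PS=0]
  ⇒ fault: PAGE_NOT_PRESENT  — 2 lookups
#6 VA=0x4C22003A8 (r,kernel):
  L0: frame=0x33 idx=19 entry=0x59007 [P=1 RW=1 US=1 PS=0]
  L1: frame=0x59 idx=17 entry=0x5A007 [P=1 RW=1 US=1 PS=0]
  L2: frame=0x5A idx=0 entry=0x5B007 [P=1 RW=1 US=1 PS=0]
  ⇒ phys 0x5B3A8  [3 reads]

Access #4 PA: 0x541C4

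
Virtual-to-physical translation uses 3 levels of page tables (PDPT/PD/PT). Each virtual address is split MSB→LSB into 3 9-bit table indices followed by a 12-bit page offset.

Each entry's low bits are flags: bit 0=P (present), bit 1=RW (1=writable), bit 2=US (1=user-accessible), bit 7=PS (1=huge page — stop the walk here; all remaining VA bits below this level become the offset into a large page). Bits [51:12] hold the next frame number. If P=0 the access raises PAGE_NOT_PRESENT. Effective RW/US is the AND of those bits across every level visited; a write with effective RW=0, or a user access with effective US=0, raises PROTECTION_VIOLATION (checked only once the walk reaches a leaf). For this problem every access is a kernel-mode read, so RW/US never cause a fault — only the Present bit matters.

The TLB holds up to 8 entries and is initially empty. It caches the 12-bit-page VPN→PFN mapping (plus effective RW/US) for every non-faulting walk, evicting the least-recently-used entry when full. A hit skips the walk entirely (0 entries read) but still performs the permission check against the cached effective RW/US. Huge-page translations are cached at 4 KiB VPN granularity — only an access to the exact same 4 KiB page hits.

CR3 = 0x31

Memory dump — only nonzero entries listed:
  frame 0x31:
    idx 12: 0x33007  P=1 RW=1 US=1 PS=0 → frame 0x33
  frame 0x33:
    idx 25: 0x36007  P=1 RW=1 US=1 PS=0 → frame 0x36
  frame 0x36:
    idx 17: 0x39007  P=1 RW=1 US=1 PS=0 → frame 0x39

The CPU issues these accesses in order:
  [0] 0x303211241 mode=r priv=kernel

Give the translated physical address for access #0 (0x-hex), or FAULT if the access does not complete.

Walk each access:
#0 VA=0x303211241 (r,kernel):
  lvl0: tbl 0x31, slot 12 ⇒ 0x33007 (P1/RW1/US1/PS0)
  lvl1: tbl 0x33, slot 25 ⇒ 0x36007 (P1/RW1/US1/PS0)
  lvl2: tbl 0x36, slot 17 ⇒ 0x39007 (P1/RW1/US1/PS0)
  ⇒ phys 0x39241  [3 reads]

Access #0 PA: 0x39241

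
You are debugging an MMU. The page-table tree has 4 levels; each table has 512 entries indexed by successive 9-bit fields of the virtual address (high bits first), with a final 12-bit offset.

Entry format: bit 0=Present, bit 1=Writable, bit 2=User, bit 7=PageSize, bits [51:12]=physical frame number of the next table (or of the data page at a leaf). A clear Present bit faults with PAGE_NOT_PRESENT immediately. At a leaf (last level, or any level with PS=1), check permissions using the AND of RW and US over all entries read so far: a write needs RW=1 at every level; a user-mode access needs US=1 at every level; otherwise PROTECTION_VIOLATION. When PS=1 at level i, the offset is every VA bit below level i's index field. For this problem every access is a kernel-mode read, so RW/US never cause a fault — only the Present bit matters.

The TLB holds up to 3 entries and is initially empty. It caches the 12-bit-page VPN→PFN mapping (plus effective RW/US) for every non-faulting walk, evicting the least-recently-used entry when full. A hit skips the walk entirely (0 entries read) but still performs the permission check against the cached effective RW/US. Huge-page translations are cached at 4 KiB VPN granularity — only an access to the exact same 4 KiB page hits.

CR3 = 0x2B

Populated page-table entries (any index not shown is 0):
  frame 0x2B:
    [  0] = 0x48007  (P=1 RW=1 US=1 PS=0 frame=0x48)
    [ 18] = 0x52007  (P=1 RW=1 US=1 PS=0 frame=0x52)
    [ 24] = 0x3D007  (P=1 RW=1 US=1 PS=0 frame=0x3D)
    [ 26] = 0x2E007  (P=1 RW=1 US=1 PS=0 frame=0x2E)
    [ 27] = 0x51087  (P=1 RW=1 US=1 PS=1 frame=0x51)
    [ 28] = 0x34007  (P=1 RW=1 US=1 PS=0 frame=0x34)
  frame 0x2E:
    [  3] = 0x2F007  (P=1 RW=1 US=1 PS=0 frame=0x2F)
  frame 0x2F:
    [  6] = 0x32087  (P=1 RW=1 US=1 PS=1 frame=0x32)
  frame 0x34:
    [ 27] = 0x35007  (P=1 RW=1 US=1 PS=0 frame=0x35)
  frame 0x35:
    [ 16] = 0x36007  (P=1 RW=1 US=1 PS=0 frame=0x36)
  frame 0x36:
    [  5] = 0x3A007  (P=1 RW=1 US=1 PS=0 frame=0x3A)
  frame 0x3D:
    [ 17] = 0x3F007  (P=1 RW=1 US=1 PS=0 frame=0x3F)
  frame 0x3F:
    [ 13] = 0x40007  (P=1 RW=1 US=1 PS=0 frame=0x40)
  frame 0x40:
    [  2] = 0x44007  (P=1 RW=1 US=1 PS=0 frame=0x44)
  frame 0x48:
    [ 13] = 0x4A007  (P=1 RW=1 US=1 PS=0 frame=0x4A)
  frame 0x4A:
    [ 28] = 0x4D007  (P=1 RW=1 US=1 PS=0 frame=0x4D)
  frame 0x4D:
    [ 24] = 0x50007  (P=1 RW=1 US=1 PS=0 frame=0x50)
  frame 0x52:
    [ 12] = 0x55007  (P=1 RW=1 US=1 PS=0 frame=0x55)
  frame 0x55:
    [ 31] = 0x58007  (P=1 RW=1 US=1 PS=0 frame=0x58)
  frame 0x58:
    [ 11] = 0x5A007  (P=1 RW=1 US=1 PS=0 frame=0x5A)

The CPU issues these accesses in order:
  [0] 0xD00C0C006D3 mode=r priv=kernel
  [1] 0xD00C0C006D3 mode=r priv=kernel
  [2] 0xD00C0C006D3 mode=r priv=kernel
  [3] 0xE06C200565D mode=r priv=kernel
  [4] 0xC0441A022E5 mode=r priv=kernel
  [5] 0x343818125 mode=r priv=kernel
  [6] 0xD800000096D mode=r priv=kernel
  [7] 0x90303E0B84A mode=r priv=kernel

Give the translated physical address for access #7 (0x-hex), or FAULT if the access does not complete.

Trace:
#0 VA=0xD00C0C006D3 (r,kernel):
  lvl0: tbl 0x2B, slot 26 ⇒ 0x2E007 (P1/RW1/US1/PS0)
  lvl1: tbl 0x2E, slot 3 ⇒ 0x2F007 (P1/RW1/US1/PS0)
  lvl2: tbl 0x2F, slot 6 ⇒ 0x32087 (P1/RW1/US1/PS1)
  ⇒ phys 0x326D3 (huge @L2)  [3 reads]
#1 VA=0xD00C0C006D3 (r,kernel):
  TLB hit vpn=0xD00C0C00 → PA=0x326D3
#2 VA=0xD00C0C006D3 (r,kernel):
  TLB hit vpn=0xD00C0C00 → PA=0x326D3
#3 VA=0xE06C200565D (r,kernel):
  lvl0: tbl 0x2B, slot 28 ⇒ 0x34007 (P1/RW1/US1/PS0)
  lvl1: tbl 0x34, slot 27 ⇒ 0x35007 (P1/RW1/US1/PS0)
  lvl2: tbl 0x35, slot 16 ⇒ 0x36007 (P1/RW1/US1/PS0)
  lvl3: tbl 0x36, slot 5 ⇒ 0x3A007 (P1/RW1/US1/PS0)
  ⇒ phys 0x3A65D  [4 reads]
#4 VA=0xC0441A022E5 (r,kernel):
  lvl0: tbl 0x2B, slot 24 ⇒ 0x3D007 (P1/RW1/US1/PS0)
  lvl1: tbl 0x3D, slot 17 ⇒ 0x3F007 (P1/RW1/US1/PS0)
  lvl2: tbl 0x3F, slot 13 ⇒ 0x40007 (P1/RW1/US1/PS0)
  lvl3: tbl 0x40, slot 2 ⇒ 0x44007 (P1/RW1/US1/PS0)
  ⇒ phys 0x442E5  [4 reads]
#5 VA=0x343818125 (r,kernel):
  lvl0: tbl 0x2B, slot 0 ⇒ 0x48007 (P1/RW1/US1/PS0)
  lvl1: tbl 0x48, slot 13 ⇒ 0x4A007 (P1/RW1/US1/PS0)
  lvl2: tbl 0x4A, slot 28 ⇒ 0x4D007 (P1/RW1/US1/PS0)
  lvl3: tbl 0x4D, slot 24 ⇒ 0x50007 (P1/RW1/US1/PS0)
  ⇒ phys 0x50125  [4 reads]
#6 VA=0xD800000096D (r,kernel):
  lvl0: tbl 0x2B, slot 27 ⇒ 0x51087 (P1/RW1/US1/PS1)
  ⇒ phys 0x5196D (huge @L0)  [1 reads]
#7 VA=0x90303E0B84A (r,kernel):
  lvl0: tbl 0x2B, slot 18 ⇒ 0x52007 (P1/RW1/US1/PS0)
  lvl1: tbl 0x52, slot 12 ⇒ 0x55007 (P1/RW1/US1/PS0)
  lvl2: tbl 0x55, slot 31 ⇒ 0x58007 (P1/RW1/US1/PS0)
  lvl3: tbl 0x58, slot 11 ⇒ 0x5A007 (P1/RW1/US1/PS0)
  ⇒ phys 0x5A84A  [4 reads]

Access #7 PA: 0x5A84A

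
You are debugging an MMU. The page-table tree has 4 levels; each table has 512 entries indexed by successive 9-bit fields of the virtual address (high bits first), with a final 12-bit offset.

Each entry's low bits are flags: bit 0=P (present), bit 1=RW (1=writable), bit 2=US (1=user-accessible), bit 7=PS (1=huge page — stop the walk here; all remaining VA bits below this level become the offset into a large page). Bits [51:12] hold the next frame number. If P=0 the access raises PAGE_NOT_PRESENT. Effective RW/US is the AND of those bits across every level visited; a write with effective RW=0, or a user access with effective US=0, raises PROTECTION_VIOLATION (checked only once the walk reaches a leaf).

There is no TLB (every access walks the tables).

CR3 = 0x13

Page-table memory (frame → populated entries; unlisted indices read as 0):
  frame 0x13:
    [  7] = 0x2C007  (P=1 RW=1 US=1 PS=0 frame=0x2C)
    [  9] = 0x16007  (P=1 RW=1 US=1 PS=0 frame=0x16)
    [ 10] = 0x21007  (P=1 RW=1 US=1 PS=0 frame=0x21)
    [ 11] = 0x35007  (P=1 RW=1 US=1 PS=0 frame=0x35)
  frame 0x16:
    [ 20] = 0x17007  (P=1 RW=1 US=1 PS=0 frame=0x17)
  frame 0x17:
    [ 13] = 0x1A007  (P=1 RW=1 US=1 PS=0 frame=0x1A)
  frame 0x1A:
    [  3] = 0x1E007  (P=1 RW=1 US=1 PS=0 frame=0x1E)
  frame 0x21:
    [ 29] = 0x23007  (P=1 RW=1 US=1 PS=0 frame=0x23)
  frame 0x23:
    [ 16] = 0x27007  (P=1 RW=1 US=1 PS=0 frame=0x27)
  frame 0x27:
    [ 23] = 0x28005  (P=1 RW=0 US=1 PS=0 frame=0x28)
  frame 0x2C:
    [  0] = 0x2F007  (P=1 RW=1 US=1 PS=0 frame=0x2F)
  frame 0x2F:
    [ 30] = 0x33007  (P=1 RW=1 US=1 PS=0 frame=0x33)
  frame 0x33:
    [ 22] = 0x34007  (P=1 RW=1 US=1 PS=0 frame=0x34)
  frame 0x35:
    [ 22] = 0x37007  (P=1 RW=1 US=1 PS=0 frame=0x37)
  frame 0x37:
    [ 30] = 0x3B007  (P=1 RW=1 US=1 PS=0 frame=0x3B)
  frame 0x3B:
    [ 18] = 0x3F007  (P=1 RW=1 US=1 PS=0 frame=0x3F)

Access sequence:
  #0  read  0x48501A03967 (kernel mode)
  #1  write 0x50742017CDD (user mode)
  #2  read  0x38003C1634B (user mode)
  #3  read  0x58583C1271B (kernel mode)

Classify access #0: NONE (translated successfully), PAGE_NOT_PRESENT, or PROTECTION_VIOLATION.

Trace:
#0 VA=0x48501A03967 (r,kernel):
  [0] read 0x13 idx=9: raw=0x16007 flags P=1 W=1 U=1 S=0
  [1] read 0x16 idx=20: raw=0x17007 flags P=1 W=1 U=1 S=0
  [2] read 0x17 idx=13: raw=0x1A007 flags P=1 W=1 U=1 S=0
  [3] read 0x1A idx=3: raw=0x1E007 flags P=1 W=1 U=1 S=0
  → PA=0x1E967  (4 entries read)
#1 VA=0x50742017CDD (w,user):
  [0] read 0x13 idx=10: raw=0x21007 flags P=1 W=1 U=1 S=0
  [1] read 0x21 idx=29: raw=0x23007 flags P=1 W=1 U=1 S=0
  [2] read 0x23 idx=16: raw=0x27007 flags P=1 W=1 U=1 S=0
  [3] read 0x27 idx=23: raw=0x28005 flags P=1 W=0 U=1 S=0
  → PROTECTION_VIOLATION  (4 entries read)
#2 VA=0x38003C1634B (r,user):
  [0] read 0x13 idx=7: raw=0x2C007 flags P=1 W=1 U=1 S=0
  [1] read 0x2C idx=0: raw=0x2F007 flags P=1 W=1 U=1 S=0
  [2] read 0x2F idx=30: raw=0x33007 flags P=1 W=1 U=1 S=0
  [3] read 0x33 idx=22: raw=0x34007 flags P=1 W=1 U=1 S=0
  → PA=0x3434B  (4 entries read)
#3 VA=0x58583C1271B (r,kernel):
  [0] read 0x13 idx=11: raw=0x35007 flags P=1 W=1 U=1 S=0
  [1] read 0x35 idx=22: raw=0x37007 flags P=1 W=1 U=1 S=0
  [2] read 0x37 idx=30: raw=0x3B007 flags P=1 W=1 U=1 S=0
  [3] read 0x3B idx=18: raw=0x3F007 flags P=1 W=1 U=1 S=0
  → PA=0x3F71B  (4 entries read)

Access #0 fault: NONE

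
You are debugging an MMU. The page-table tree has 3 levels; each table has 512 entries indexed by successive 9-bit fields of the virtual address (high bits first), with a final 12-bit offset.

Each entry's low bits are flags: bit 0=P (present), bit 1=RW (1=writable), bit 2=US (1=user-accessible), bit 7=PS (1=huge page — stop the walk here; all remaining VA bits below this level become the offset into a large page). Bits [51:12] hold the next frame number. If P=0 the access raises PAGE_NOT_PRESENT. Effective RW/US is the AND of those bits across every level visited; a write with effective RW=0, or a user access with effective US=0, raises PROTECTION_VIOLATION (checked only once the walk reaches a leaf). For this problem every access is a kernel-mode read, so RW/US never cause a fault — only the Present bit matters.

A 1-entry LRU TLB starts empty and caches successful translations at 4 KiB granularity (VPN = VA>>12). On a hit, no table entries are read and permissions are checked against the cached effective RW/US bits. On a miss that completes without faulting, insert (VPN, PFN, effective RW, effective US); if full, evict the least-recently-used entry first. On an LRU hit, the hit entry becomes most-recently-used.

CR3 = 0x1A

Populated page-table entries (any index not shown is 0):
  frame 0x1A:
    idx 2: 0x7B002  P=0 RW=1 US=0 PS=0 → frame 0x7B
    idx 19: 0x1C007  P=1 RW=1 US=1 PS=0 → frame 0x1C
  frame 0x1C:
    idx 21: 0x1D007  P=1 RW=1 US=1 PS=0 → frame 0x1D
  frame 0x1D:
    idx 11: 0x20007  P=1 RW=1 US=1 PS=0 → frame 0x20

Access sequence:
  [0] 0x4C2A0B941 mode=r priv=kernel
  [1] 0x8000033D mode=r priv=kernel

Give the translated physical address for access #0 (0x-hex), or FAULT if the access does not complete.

Walk each access:
#0 VA=0x4C2A0B941 (r,kernel):
  lvl0: tbl 0x1A, slot 19 ⇒ 0x1C007 (P1/RW1/US1/PS0)
  lvl1: tbl 0x1C, slot 21 ⇒ 0x1D007 (P1/RW1/US1/PS0)
  lvl2: tbl 0x1D, slot 11 ⇒ 0x20007 (P1/RW1/US1/PS0)
  ⇒ phys 0x20941  [3 reads]
#1 VA=0x8000033D (r,kernel):
  lvl0: tbl 0x1A, slot 2 ⇒ 0x7B002 (P0/RW1/US0/PS0)
  ⇒ fault: PAGE_NOT_PRESENT  — 1 lookups

Access #0 PA: 0x20941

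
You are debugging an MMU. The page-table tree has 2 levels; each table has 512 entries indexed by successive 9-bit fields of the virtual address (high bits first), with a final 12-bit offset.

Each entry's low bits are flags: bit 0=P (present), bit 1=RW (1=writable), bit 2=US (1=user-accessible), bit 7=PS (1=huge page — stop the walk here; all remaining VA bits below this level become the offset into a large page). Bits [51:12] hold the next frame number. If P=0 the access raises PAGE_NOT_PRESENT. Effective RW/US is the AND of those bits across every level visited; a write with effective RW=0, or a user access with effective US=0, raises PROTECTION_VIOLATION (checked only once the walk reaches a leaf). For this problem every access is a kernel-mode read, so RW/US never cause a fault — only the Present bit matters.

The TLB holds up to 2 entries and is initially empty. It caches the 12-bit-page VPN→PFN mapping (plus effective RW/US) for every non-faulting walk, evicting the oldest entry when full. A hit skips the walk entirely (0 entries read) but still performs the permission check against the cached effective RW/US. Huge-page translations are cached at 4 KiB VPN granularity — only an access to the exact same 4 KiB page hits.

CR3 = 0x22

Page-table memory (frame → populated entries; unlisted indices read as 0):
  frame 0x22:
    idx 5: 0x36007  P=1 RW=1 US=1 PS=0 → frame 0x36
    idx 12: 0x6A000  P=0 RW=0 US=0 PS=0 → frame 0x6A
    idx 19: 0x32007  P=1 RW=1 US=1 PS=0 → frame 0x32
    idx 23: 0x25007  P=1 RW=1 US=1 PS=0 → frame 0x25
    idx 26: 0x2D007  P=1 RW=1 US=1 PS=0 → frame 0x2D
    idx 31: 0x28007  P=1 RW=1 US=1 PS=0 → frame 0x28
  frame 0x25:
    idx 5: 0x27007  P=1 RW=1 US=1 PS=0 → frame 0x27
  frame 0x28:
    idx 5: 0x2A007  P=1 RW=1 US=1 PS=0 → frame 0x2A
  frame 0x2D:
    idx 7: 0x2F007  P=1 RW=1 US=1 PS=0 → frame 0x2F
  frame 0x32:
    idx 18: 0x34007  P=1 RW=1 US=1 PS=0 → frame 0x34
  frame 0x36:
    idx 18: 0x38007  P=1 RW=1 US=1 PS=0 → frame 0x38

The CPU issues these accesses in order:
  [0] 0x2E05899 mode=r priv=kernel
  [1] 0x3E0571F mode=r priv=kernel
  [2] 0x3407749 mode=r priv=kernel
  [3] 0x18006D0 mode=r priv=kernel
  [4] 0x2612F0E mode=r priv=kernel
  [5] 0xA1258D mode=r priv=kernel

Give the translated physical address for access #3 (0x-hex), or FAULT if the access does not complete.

Walk each access:
#0 VA=0x2E05899 (r,kernel):
  lvl0: tbl 0x22, slot 23 ⇒ 0x25007 (P1/RW1/US1/PS0)
  lvl1: tbl 0x25, slot 5 ⇒ 0x27007 (P1/RW1/US1/PS0)
  ✓ 0x27899  — 2 lookups
#1 VA=0x3E0571F (r,kernel):
  lvl0: tbl 0x22, slot 31 ⇒ 0x28007 (P1/RW1/US1/PS0)
  lvl1: tbl 0x28, slot 5 ⇒ 0x2A007 (P1/RW1/US1/PS0)
  ✓ 0x2A71F  — 2 lookups
#2 VA=0x3407749 (r,kernel):
  lvl0: tbl 0x22, slot 26 ⇒ 0x2D007 (P1/RW1/US1/PS0)
  lvl1: tbl 0x2D, slot 7 ⇒ 0x2F007 (P1/RW1/US1/PS0)
  ✓ 0x2F749  — 2 lookups
#3 VA=0x18006D0 (r,kernel):
  lvl0: tbl 0x22, slot 12 ⇒ 0x6A000 (P0/RW0/US0/PS0)
  → PAGE_NOT_PRESENT  (1 entries read)
#4 VA=0x2612F0E (r,kernel):
  lvl0: tbl 0x22, slot 19 ⇒ 0x32007 (P1/RW1/US1/PS0)
  lvl1: tbl 0x32, slot 18 ⇒ 0x34007 (P1/RW1/US1/PS0)
  ✓ 0x34F0E  — 2 lookups
#5 VA=0xA1258D (r,kernel):
  lvl0: tbl 0x22, slot 5 ⇒ 0x36007 (P1/RW1/US1/PS0)
  lvl1: tbl 0x36, slot 18 ⇒ 0x38007 (P1/RW1/US1/PS0)
  ✓ 0x3858D  — 2 lookups

Access #3 PA: FAULT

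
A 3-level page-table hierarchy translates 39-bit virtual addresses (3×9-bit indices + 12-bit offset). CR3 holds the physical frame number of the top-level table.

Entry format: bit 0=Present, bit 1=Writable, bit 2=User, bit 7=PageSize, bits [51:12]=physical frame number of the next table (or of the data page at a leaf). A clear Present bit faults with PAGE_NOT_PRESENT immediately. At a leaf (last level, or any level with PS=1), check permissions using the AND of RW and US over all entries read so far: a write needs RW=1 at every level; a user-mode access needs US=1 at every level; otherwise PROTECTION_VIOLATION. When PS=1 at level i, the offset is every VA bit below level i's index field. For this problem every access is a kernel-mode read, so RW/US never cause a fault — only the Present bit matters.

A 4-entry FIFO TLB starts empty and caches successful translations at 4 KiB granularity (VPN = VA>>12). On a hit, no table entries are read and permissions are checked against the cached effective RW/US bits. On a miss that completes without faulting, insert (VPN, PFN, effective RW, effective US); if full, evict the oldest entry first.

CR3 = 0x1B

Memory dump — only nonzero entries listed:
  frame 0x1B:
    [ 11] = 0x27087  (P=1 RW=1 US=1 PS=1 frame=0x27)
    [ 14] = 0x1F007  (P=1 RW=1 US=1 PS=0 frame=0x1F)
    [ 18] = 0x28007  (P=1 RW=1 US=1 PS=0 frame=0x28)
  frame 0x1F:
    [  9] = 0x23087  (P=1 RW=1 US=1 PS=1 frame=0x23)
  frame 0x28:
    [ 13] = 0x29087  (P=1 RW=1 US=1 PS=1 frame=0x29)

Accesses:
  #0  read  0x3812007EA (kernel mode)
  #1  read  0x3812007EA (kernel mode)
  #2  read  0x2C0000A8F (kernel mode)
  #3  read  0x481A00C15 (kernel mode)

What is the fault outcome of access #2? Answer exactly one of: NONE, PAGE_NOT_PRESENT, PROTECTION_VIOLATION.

Per-access translation:
#0 VA=0x3812007EA (r,kernel):
  L0: frame=0x1B idx=14 entry=0x1F007 [P=1 RW=1 US=1 PS=0]
  L1: frame=0x1F idx=9 entry=0x23087 [P=1 RW=1 US=1 PS=1]
  → PA=0x237EA (huge @L1)  (2 entries read)
#1 VA=0x3812007EA (r,kernel):
  TLB hit vpn=0x381200 → PA=0x237EA
#2 VA=0x2C0000A8F (r,kernel):
  L0: frame=0x1B idx=11 entry=0x27087 [P=1 RW=1 US=1 PS=1]
  → PA=0x27A8F (huge @L0)  (1 entries read)
#3 VA=0x481A00C15 (r,kernel):
  L0: frame=0x1B idx=18 entry=0x28007 [P=1 RW=1 US=1 PS=0]
  L1: frame=0x28 idx=13 entry=0x29087 [P=1 RW=1 US=1 PS=1]
  → PA=0x29C15 (huge @L1)  (2 entries read)

Access #2 fault: NONE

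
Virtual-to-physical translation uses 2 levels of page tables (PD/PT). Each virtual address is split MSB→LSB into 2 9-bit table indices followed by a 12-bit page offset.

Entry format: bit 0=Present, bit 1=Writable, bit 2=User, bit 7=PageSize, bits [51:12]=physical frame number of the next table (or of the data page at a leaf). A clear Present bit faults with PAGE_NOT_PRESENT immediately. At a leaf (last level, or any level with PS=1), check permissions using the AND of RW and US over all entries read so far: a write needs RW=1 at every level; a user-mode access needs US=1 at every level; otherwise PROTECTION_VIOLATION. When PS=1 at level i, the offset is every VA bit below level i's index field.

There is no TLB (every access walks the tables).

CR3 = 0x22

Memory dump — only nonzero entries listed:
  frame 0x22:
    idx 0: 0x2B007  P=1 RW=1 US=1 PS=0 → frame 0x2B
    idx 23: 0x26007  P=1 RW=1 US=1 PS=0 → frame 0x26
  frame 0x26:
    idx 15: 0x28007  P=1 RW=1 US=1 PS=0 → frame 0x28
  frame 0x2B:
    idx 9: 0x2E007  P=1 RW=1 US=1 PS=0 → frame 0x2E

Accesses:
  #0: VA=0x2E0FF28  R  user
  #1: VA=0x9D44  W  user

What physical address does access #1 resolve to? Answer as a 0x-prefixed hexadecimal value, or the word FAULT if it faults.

Per-access translation:
#0 VA=0x2E0FF28 (r,user):
  lvl0: tbl 0x22, slot 23 ⇒ 0x26007 (P1/RW1/US1/PS0)
  lvl1: tbl 0x26, slot 15 ⇒ 0x28007 (P1/RW1/US1/PS0)
  → PA=0x28F28  (2 entries read)
#1 VA=0x9D44 (w,user):
  lvl0: tbl 0x22, slot 0 ⇒ 0x2B007 (P1/RW1/US1/PS0)
  lvl1: tbl 0x2B, slot 9 ⇒ 0x2E007 (P1/RW1/US1/PS0)
  → PA=0x2ED44  (2 entries read)

Access #1 PA: 0x2ED44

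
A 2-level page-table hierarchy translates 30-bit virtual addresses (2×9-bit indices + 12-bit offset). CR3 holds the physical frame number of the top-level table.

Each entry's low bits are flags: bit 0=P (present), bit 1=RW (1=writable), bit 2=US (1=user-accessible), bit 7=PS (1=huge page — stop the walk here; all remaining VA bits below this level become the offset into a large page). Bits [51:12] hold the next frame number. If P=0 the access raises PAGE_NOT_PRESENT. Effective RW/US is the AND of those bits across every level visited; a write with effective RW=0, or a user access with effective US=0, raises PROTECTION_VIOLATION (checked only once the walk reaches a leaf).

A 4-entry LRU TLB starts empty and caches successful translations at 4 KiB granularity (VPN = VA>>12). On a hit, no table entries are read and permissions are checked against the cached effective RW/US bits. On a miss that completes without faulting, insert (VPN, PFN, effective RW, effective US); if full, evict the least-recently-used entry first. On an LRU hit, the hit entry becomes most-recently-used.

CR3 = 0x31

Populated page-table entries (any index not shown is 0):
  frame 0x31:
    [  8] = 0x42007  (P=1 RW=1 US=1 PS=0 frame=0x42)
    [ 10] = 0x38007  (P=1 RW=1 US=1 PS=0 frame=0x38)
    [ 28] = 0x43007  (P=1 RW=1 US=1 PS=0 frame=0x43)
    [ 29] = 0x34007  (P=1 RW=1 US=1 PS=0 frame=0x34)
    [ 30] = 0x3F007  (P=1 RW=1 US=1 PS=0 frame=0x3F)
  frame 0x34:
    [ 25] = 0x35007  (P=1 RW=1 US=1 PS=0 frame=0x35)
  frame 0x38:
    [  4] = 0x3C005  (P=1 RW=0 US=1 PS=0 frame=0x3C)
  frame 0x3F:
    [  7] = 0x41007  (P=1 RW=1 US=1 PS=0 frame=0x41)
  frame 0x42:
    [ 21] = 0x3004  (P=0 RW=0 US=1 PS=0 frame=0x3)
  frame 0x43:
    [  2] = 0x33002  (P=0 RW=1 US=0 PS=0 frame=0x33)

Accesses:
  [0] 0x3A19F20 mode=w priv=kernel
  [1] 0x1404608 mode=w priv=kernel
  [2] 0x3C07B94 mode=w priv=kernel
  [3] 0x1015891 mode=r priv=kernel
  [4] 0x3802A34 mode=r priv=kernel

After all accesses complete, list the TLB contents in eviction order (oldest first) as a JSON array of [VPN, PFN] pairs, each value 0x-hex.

Trace:
#0 VA=0x3A19F20 (w,kernel):
  [0] read 0x31 idx=29: raw=0x34007 flags P=1 W=1 U=1 S=0
  [1] read 0x34 idx=25: raw=0x35007 flags P=1 W=1 U=1 S=0
  → PA=0x35F20  (2 entries read)
#1 VA=0x1404608 (w,kernel):
  [0] read 0x31 idx=10: raw=0x38007 flags P=1 W=1 U=1 S=0
  [1] read 0x38 idx=4: raw=0x3C005 flags P=1 W=0 U=1 S=0
  → PROTECTION_VIOLATION  (2 entries read)
#2 VA=0x3C07B94 (w,kernel):
  [0] read 0x31 idx=30: raw=0x3F007 flags P=1 W=1 U=1 S=0
  [1] read 0x3F idx=7: raw=0x41007 flags P=1 W=1 U=1 S=0
  → PA=0x41B94  (2 entries read)
#3 VA=0x1015891 (r,kernel):
  [0] read 0x31 idx=8: raw=0x42007 flags P=1 W=1 U=1 S=0
  [1] read 0x42 idx=21: raw=0x3004 flags P=0 W=0 U=1 S=0
  → PAGE_NOT_PRESENT  (2 entries read)
#4 VA=0x3802A34 (r,kernel):
  [0] read 0x31 idx=28: raw=0x43007 flags P=1 W=1 U=1 S=0
  [1] read 0x43 idx=2: raw=0x33002 flags P=0 W=1 U=0 S=0
  → PAGE_NOT_PRESENT  (2 entries read)

TLB: [["0x3A19", "0x35"], ["0x3C07", "0x41"]]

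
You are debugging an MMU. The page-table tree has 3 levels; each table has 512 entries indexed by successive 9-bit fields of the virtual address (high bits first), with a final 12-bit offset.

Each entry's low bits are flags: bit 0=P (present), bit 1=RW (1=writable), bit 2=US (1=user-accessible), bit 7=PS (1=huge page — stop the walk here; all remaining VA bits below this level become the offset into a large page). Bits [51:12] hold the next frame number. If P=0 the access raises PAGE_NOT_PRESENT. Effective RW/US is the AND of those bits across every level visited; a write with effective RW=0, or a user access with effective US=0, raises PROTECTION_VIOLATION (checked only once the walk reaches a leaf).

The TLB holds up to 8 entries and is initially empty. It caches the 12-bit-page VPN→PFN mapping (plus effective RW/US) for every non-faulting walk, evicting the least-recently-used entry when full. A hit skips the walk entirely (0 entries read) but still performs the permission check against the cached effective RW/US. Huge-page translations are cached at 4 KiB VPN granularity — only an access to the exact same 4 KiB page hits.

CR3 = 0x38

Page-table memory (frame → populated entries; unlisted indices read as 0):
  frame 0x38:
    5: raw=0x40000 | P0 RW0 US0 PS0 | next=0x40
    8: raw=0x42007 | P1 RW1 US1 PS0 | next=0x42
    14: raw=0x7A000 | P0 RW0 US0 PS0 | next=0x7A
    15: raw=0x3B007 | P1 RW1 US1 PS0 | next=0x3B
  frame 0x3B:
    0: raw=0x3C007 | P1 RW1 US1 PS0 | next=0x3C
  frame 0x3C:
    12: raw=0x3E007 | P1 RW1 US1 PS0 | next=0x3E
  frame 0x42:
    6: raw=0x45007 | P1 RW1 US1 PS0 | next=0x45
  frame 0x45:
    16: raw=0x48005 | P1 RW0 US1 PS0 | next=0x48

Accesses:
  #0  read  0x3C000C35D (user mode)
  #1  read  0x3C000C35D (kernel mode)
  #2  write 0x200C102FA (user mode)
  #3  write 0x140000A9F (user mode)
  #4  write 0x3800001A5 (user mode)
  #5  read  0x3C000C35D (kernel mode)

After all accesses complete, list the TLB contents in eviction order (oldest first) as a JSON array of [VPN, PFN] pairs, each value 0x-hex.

Per-access translation:
#0 VA=0x3C000C35D (r,user):
  L0 @0x38[15] → 0x3B007  P=1,RW=1,US=1,PS=0
  L1 @0x3B[0] → 0x3C007  P=1,RW=1,US=1,PS=0
  L2 @0x3C[12] → 0x3E007  P=1,RW=1,US=1,PS=0
  ✓ 0x3E35D  — 3 lookups
#1 VA=0x3C000C35D (r,kernel):
  TLB hit vpn=0x3C000C → PA=0x3E35D
#2 VA=0x200C102FA (w,user):
  L0 @0x38[8] → 0x42007  P=1,RW=1,US=1,PS=0
  L1 @0x42[6] → 0x45007  P=1,RW=1,US=1,PS=0
  L2 @0x45[16] → 0x48005  P=1,RW=0,US=1,PS=0
  ⇒ fault: PROTECTION_VIOLATION  — 3 lookups
#3 VA=0x140000A9F (w,user):
  L0 @0x38[5] → 0x40000  P=0,RW=0,US=0,PS=0
  ⇒ fault: PAGE_NOT_PRESENT  — 1 lookups
#4 VA=0x3800001A5 (w,user):
  L0 @0x38[14] → 0x7A000  P=0,RW=0,US=0,PS=0
  ⇒ fault: PAGE_NOT_PRESENT  — 1 lookups
#5 VA=0x3C000C35D (r,kernel):
  TLB hit vpn=0x3C000C → PA=0x3E35D

TLB: [["0x3C000C", "0x3E"]]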